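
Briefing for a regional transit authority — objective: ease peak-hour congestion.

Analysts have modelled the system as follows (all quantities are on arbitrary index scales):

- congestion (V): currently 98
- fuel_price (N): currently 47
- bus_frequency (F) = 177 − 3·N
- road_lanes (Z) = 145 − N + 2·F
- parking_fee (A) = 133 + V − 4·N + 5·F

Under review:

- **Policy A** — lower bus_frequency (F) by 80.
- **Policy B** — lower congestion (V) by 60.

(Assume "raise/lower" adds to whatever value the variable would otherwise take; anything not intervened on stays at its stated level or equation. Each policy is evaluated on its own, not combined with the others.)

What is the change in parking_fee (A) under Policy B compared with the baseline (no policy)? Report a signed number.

Baseline:
  V = 98
  N = 47
  F = 177 − 3·47 = 36
  A = 133 + 98 − 4·47 + 5·36 = 223
Policy B (V − 60):
  V = 98 − 60 = 38
  N = 47
  F = 177 − 3·47 = 36
  A = 133 + 38 − 4·47 + 5·36 = 163
Change in A: 163 − 223 = -60

-60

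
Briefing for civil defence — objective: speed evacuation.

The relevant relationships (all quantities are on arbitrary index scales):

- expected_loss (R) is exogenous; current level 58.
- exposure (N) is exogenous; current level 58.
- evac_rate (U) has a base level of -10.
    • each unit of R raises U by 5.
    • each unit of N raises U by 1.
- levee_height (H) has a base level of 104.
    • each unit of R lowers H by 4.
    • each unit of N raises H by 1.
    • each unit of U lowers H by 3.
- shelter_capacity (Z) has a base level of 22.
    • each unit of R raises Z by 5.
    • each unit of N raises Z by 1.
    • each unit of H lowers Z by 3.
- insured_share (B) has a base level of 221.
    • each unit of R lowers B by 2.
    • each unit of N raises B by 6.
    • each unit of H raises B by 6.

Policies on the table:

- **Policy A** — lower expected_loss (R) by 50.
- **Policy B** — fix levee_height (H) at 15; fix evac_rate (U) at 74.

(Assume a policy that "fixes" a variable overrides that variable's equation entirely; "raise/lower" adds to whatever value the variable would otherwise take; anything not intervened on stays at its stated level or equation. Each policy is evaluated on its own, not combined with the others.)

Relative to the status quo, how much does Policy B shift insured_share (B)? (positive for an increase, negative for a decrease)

Baseline:
  R = 58
  N = 58
  U = -10 + 5·58 + 58 = 338
  H = 104 − 4·58 + 58 − 3·338 = -1084
  B = 221 − 2·58 + 6·58 + 6·(-1084) = -6051
Policy B (H := 15, U := 74):
  R = 58
  N = 58
  U = 74
  H = 15
  B = 221 − 2·58 + 6·58 + 6·15 = 543
Change in B: 543 − (-6051) = 6594

6594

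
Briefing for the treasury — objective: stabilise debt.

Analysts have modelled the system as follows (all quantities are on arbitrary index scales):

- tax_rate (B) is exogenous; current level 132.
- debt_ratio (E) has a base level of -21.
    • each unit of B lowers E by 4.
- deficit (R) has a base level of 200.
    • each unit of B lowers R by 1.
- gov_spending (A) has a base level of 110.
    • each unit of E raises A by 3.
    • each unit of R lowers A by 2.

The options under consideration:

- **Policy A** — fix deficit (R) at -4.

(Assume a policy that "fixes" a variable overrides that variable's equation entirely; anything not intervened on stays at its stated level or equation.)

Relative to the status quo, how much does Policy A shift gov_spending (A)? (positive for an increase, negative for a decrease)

144

Baseline:
  B = 132
  E = -21 − 4·132 = -549
  R = 200 − 132 = 68
  A = 110 + 3·(-549) − 2·68 = -1673
Policy A (R := -4):
  B = 132
  E = -21 − 4·132 = -549
  R = -4
  A = 110 + 3·(-549) − 2·(-4) = -1529
Change in A: -1529 − (-1673) = 144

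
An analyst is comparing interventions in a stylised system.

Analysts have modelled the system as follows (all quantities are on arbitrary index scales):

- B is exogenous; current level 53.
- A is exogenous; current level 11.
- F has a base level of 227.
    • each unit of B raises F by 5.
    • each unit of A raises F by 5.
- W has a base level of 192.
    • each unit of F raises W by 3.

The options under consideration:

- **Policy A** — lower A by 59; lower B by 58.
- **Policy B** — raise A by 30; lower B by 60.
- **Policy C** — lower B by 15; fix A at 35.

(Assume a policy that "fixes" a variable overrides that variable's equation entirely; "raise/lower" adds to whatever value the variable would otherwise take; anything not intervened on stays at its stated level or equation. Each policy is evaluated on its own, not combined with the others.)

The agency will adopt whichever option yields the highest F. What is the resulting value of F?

592

Policy A (A − 59, B − 58):
  B = 53 − 58 = -5
  A = 11 − 59 = -48
  F = 227 + 5·(-5) + 5·(-48) = -38
Policy B (A + 30, B − 60):
  B = 53 − 60 = -7
  A = 11 + 30 = 41
  F = 227 + 5·(-7) + 5·41 = 397
Policy C (B − 15, A := 35):
  B = 53 − 15 = 38
  A = 35
  F = 227 + 5·38 + 5·35 = 592
Comparing — Policy A: F=-38, Policy B: F=397, Policy C: F=592. Highest is 592 (Policy C).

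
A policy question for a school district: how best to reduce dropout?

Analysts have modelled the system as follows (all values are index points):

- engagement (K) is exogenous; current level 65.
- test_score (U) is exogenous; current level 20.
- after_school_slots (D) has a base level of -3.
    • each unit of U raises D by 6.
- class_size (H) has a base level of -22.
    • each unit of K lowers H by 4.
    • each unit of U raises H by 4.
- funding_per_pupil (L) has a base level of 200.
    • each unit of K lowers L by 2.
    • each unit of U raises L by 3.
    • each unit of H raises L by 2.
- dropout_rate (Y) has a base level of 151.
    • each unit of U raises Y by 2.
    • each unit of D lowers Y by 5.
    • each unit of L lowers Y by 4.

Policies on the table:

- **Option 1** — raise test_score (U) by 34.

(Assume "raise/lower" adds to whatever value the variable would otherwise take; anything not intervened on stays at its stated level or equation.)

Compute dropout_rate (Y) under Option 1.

-1746

Option 1 (U + 34):
  K = 65
  U = 20 + 34 = 54
  D = -3 + 6·54 = 321
  H = -22 − 4·65 + 4·54 = -66
  L = 200 − 2·65 + 3·54 + 2·(-66) = 100
  Y = 151 + 2·54 − 5·321 − 4·100 = -1746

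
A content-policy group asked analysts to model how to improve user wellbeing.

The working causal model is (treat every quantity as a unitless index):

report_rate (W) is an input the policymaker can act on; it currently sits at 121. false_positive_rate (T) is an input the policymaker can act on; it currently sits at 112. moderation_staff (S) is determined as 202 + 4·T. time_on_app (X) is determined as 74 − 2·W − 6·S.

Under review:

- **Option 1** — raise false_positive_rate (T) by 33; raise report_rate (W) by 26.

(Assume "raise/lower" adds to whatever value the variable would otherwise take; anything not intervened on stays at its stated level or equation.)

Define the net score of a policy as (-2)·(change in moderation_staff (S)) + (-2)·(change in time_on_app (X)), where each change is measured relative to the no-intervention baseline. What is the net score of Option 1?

Baseline:
  W = 121
  T = 112
  S = 202 + 4·112 = 650
  X = 74 − 2·121 − 6·650 = -4068
Option 1 (T + 33, W + 26):
  W = 121 + 26 = 147
  T = 112 + 33 = 145
  S = 202 + 4·145 = 782
  X = 74 − 2·147 − 6·782 = -4912
ΔS = 782 − 650 = 132; ΔX = -4912 − (-4068) = -844
Score = (-2)·132 + (-2)·(-844) = 1424

1424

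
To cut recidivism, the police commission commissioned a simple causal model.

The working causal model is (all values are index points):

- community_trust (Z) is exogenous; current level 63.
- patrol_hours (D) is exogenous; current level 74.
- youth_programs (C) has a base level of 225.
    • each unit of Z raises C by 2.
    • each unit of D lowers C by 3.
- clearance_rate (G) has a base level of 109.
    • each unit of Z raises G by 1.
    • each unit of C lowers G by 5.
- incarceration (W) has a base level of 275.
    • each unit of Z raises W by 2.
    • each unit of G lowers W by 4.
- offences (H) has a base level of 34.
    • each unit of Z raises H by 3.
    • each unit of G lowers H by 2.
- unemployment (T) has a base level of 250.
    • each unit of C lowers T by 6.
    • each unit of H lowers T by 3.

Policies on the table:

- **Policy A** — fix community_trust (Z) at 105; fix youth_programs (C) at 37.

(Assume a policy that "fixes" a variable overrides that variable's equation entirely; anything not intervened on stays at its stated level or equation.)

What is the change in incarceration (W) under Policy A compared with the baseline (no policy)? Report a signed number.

Baseline:
  Z = 63
  D = 74
  C = 225 + 2·63 − 3·74 = 129
  G = 109 + 63 − 5·129 = -473
  W = 275 + 2·63 − 4·(-473) = 2293
Policy A (Z := 105, C := 37):
  Z = 105
  D = 74
  C = 37
  G = 109 + 105 − 5·37 = 29
  W = 275 + 2·105 − 4·29 = 369
Change in W: 369 − 2293 = -1924

-1924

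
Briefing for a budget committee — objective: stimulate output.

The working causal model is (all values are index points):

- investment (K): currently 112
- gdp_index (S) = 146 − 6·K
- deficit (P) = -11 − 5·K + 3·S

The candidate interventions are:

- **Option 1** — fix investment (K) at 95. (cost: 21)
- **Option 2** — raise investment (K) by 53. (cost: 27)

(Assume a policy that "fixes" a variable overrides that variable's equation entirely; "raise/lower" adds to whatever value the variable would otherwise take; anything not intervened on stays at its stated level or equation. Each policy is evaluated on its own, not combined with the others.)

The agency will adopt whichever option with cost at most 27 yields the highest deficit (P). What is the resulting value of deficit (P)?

-1758

Option 1 (K := 95):
  K = 95
  S = 146 − 6·95 = -424
  P = -11 − 5·95 + 3·(-424) = -1758
Option 2 (K + 53):
  K = 112 + 53 = 165
  S = 146 − 6·165 = -844
  P = -11 − 5·165 + 3·(-844) = -3368
Comparing — Option 1: P=-1758, Option 2: P=-3368. Highest is -1758 (Option 1).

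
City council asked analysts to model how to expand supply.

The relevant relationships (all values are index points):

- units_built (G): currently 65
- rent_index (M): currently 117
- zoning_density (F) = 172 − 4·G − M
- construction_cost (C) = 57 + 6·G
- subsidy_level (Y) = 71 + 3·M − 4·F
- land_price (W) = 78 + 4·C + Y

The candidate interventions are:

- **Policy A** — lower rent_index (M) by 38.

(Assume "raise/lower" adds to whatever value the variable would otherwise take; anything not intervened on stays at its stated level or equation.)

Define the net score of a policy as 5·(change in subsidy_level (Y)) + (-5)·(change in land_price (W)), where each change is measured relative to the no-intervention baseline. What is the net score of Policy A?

Baseline:
  G = 65
  M = 117
  F = 172 − 4·65 − 117 = -205
  C = 57 + 6·65 = 447
  Y = 71 + 3·117 − 4·(-205) = 1242
  W = 78 + 4·447 + 1242 = 3108
Policy A (M − 38):
  G = 65
  M = 117 − 38 = 79
  F = 172 − 4·65 − 79 = -167
  C = 57 + 6·65 = 447
  Y = 71 + 3·79 − 4·(-167) = 976
  W = 78 + 4·447 + 976 = 2842
ΔY = 976 − 1242 = -266; ΔW = 2842 − 3108 = -266
Score = 5·(-266) + (-5)·(-266) = 0

0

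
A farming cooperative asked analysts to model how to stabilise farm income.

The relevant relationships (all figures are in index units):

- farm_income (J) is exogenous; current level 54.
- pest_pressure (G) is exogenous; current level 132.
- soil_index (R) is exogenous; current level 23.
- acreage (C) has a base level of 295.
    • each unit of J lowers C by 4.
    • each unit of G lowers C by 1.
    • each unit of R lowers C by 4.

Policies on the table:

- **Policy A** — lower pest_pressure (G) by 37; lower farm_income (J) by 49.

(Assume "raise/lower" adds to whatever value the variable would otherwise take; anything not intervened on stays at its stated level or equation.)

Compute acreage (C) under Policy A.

88

Policy A (G − 37, J − 49):
  J = 54 − 49 = 5
  G = 132 − 37 = 95
  R = 23
  C = 295 − 4·5 − 95 − 4·23 = 88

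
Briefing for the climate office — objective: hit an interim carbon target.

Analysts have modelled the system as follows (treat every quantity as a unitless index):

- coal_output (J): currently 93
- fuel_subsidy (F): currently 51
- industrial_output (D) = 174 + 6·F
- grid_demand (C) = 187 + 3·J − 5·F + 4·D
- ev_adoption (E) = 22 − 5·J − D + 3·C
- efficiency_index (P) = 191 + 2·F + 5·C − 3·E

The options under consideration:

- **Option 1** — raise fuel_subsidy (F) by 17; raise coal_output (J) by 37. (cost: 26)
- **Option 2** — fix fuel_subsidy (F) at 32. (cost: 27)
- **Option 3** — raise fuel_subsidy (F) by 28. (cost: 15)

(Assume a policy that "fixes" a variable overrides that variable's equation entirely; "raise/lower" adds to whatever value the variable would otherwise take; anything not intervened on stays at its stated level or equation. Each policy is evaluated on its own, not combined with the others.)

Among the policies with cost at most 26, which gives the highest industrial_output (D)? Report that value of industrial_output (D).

Option 1 (F + 17, J + 37):
  F = 51 + 17 = 68
  D = 174 + 6·68 = 582
Option 3 (F + 28):
  F = 51 + 28 = 79
  D = 174 + 6·79 = 648
Comparing — Option 1: D=582, Option 3: D=648. Highest is 648 (Option 3).

648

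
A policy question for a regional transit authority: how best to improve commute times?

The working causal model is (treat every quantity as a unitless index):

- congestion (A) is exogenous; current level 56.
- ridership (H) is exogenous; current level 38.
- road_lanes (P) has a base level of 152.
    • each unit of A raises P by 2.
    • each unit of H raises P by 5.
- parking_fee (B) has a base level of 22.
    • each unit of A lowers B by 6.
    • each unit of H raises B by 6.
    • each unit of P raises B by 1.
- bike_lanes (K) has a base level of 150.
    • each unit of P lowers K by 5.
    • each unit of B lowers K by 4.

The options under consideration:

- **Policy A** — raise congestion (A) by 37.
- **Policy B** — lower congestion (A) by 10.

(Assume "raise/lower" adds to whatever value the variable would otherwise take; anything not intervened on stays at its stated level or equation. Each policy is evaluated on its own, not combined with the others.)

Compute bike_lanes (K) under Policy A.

-3370

Policy A (A + 37):
  A = 56 + 37 = 93
  H = 38
  P = 152 + 2·93 + 5·38 = 528
  B = 22 − 6·93 + 6·38 + 528 = 220
  K = 150 − 5·528 − 4·220 = -3370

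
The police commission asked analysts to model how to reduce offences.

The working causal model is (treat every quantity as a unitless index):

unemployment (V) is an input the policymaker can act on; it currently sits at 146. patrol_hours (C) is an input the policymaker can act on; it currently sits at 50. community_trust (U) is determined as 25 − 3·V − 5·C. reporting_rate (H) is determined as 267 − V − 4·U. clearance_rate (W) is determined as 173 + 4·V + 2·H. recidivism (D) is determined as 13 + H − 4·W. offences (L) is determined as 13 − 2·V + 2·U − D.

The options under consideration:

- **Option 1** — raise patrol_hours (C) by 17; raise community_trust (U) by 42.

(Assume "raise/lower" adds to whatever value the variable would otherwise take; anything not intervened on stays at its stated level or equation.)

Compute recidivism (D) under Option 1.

Option 1 (C + 17, U + 42):
  V = 146
  C = 50 + 17 = 67
  U = 25 − 3·146 − 5·67 (+42 from intervention) = -706
  H = 267 − 146 − 4·(-706) = 2945
  W = 173 + 4·146 + 2·2945 = 6647
  D = 13 + 2945 − 4·6647 = -23630

-23630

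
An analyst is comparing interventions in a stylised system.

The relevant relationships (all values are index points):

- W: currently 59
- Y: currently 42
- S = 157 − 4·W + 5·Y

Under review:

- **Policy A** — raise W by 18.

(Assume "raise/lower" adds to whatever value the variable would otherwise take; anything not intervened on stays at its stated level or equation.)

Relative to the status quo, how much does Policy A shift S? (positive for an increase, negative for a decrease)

Baseline:
  W = 59
  Y = 42
  S = 157 − 4·59 + 5·42 = 131
Policy A (W + 18):
  W = 59 + 18 = 77
  Y = 42
  S = 157 − 4·77 + 5·42 = 59
Change in S: 59 − 131 = -72

-72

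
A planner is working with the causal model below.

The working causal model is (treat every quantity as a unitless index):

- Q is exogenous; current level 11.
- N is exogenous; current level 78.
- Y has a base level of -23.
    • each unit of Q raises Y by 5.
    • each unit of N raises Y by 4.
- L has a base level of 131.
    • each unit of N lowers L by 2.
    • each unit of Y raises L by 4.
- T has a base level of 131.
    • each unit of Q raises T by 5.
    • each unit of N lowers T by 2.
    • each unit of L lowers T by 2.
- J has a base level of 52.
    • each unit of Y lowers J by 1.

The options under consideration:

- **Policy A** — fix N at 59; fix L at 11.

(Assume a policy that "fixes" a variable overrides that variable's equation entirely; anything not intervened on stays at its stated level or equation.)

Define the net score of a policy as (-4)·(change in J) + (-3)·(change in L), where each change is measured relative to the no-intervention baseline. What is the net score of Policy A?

Baseline:
  Q = 11
  N = 78
  Y = -23 + 5·11 + 4·78 = 344
  L = 131 − 2·78 + 4·344 = 1351
  J = 52 − 344 = -292
Policy A (N := 59, L := 11):
  Q = 11
  N = 59
  Y = -23 + 5·11 + 4·59 = 268
  L = 11
  J = 52 − 268 = -216
ΔJ = -216 − (-292) = 76; ΔL = 11 − 1351 = -1340
Score = (-4)·76 + (-3)·(-1340) = 3716

3716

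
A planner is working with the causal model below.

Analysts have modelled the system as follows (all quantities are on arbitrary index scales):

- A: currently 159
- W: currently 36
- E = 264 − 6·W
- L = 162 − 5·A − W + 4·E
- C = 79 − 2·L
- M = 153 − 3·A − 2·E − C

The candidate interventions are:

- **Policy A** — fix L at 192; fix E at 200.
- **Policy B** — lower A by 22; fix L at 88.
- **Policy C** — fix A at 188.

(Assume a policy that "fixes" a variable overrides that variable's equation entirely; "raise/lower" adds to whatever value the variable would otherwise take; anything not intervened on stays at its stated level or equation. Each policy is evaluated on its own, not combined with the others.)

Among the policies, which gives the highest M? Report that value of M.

Policy A (L := 192, E := 200):
  A = 159
  W = 36
  E = 200
  L = 192
  C = 79 − 2·192 = -305
  M = 153 − 3·159 − 2·200 − (-305) = -419
Policy B (A − 22, L := 88):
  A = 159 − 22 = 137
  W = 36
  E = 264 − 6·36 = 48
  L = 88
  C = 79 − 2·88 = -97
  M = 153 − 3·137 − 2·48 − (-97) = -257
Policy C (A := 188):
  A = 188
  W = 36
  E = 264 − 6·36 = 48
  L = 162 − 5·188 − 36 + 4·48 = -622
  C = 79 − 2·(-622) = 1323
  M = 153 − 3·188 − 2·48 − 1323 = -1830
Comparing — Policy A: M=-419, Policy B: M=-257, Policy C: M=-1830. Highest is -257 (Policy B).

-257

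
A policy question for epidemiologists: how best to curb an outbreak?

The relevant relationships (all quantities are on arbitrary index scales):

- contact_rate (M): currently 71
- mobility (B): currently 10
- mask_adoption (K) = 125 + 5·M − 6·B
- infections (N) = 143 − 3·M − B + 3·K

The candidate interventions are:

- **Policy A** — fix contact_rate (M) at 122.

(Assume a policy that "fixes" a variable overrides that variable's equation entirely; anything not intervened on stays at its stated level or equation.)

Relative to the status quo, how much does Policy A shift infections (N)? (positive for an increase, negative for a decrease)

612

Baseline:
  M = 71
  B = 10
  K = 125 + 5·71 − 6·10 = 420
  N = 143 − 3·71 − 10 + 3·420 = 1180
Policy A (M := 122):
  M = 122
  B = 10
  K = 125 + 5·122 − 6·10 = 675
  N = 143 − 3·122 − 10 + 3·675 = 1792
Change in N: 1792 − 1180 = 612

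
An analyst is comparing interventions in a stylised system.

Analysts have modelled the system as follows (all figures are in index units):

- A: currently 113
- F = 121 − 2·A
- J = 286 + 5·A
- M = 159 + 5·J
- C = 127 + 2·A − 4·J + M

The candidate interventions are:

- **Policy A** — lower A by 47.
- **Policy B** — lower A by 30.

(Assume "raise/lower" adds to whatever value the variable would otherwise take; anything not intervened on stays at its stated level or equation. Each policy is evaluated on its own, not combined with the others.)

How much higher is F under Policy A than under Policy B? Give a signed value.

34

Policy A (A − 47):
  A = 113 − 47 = 66
  F = 121 − 2·66 = -11
Policy B (A − 30):
  A = 113 − 30 = 83
  F = 121 − 2·83 = -45
F: -11 − (-45) = 34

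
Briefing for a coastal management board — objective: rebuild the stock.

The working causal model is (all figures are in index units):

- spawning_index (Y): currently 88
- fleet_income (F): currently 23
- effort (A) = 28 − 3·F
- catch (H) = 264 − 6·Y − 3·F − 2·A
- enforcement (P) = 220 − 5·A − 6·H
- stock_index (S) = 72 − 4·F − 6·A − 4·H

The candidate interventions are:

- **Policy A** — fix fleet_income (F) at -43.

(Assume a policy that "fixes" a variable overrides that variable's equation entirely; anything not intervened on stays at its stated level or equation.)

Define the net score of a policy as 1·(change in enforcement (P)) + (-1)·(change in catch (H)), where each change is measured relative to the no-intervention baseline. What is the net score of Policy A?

396

Baseline:
  Y = 88
  F = 23
  A = 28 − 3·23 = -41
  H = 264 − 6·88 − 3·23 − 2·(-41) = -251
  P = 220 − 5·(-41) − 6·(-251) = 1931
Policy A (F := -43):
  Y = 88
  F = -43
  A = 28 − 3·(-43) = 157
  H = 264 − 6·88 − 3·(-43) − 2·157 = -449
  P = 220 − 5·157 − 6·(-449) = 2129
ΔP = 2129 − 1931 = 198; ΔH = -449 − (-251) = -198
Score = 1·198 + (-1)·(-198) = 396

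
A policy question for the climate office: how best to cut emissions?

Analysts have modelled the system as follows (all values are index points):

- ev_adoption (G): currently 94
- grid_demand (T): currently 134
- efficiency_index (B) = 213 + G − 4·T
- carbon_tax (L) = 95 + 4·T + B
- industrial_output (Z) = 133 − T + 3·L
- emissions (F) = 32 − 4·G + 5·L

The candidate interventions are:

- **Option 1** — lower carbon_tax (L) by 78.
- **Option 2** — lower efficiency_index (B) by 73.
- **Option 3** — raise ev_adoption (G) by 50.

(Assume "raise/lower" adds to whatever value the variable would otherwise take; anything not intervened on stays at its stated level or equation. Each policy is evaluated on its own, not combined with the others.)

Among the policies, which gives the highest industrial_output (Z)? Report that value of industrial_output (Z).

1355

Option 1 (L − 78):
  G = 94
  T = 134
  B = 213 + 94 − 4·134 = -229
  L = 95 + 4·134 + (-229) (−78 from intervention) = 324
  Z = 133 − 134 + 3·324 = 971
Option 2 (B − 73):
  G = 94
  T = 134
  B = 213 + 94 − 4·134 (−73 from intervention) = -302
  L = 95 + 4·134 + (-302) = 329
  Z = 133 − 134 + 3·329 = 986
Option 3 (G + 50):
  G = 94 + 50 = 144
  T = 134
  B = 213 + 144 − 4·134 = -179
  L = 95 + 4·134 + (-179) = 452
  Z = 133 − 134 + 3·452 = 1355
Comparing — Option 1: Z=971, Option 2: Z=986, Option 3: Z=1355. Highest is 1355 (Option 3).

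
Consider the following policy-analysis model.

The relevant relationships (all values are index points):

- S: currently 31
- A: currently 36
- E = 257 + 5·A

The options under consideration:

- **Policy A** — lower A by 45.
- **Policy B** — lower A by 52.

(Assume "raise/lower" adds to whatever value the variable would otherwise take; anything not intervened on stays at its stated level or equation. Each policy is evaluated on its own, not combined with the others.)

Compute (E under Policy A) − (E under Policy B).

35

Policy A (A − 45):
  A = 36 − 45 = -9
  E = 257 + 5·(-9) = 212
Policy B (A − 52):
  A = 36 − 52 = -16
  E = 257 + 5·(-16) = 177
E: 212 − 177 = 35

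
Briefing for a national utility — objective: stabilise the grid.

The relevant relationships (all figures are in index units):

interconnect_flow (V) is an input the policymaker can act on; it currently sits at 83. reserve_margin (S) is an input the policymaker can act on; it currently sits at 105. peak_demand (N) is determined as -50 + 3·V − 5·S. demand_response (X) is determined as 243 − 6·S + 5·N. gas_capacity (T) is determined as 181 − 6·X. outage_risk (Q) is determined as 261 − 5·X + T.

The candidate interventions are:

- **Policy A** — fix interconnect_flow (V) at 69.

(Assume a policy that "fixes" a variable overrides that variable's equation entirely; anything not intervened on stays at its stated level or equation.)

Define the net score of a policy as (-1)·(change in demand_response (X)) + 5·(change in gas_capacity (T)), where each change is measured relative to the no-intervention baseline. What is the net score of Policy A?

Baseline:
  V = 83
  S = 105
  N = -50 + 3·83 − 5·105 = -326
  X = 243 − 6·105 + 5·(-326) = -2017
  T = 181 − 6·(-2017) = 12283
Policy A (V := 69):
  V = 69
  S = 105
  N = -50 + 3·69 − 5·105 = -368
  X = 243 − 6·105 + 5·(-368) = -2227
  T = 181 − 6·(-2227) = 13543
ΔX = -2227 − (-2017) = -210; ΔT = 13543 − 12283 = 1260
Score = (-1)·(-210) + 5·1260 = 6510

6510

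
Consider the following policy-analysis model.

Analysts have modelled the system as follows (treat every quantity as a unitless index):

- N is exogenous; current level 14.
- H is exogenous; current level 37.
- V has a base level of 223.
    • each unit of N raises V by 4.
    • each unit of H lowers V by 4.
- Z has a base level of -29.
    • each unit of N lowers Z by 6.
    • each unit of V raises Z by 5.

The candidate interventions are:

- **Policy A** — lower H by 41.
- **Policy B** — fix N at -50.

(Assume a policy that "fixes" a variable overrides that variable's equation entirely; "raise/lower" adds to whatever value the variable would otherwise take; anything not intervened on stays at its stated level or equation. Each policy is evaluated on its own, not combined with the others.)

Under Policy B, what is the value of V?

Policy B (N := -50):
  N = -50
  H = 37
  V = 223 + 4·(-50) − 4·37 = -125

-125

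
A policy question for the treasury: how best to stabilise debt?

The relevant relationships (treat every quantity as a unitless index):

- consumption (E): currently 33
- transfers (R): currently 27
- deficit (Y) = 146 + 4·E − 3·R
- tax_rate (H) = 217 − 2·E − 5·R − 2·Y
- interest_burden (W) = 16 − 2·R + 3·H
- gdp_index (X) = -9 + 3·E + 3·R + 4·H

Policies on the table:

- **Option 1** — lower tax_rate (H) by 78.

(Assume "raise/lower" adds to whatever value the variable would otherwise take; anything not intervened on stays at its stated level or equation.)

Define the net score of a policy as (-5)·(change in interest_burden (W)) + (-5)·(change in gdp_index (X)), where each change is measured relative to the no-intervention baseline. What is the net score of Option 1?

Baseline:
  E = 33
  R = 27
  Y = 146 + 4·33 − 3·27 = 197
  H = 217 − 2·33 − 5·27 − 2·197 = -378
  W = 16 − 2·27 + 3·(-378) = -1172
  X = -9 + 3·33 + 3·27 + 4·(-378) = -1341
Option 1 (H − 78):
  E = 33
  R = 27
  Y = 146 + 4·33 − 3·27 = 197
  H = 217 − 2·33 − 5·27 − 2·197 (−78 from intervention) = -456
  W = 16 − 2·27 + 3·(-456) = -1406
  X = -9 + 3·33 + 3·27 + 4·(-456) = -1653
ΔW = -1406 − (-1172) = -234; ΔX = -1653 − (-1341) = -312
Score = (-5)·(-234) + (-5)·(-312) = 2730

2730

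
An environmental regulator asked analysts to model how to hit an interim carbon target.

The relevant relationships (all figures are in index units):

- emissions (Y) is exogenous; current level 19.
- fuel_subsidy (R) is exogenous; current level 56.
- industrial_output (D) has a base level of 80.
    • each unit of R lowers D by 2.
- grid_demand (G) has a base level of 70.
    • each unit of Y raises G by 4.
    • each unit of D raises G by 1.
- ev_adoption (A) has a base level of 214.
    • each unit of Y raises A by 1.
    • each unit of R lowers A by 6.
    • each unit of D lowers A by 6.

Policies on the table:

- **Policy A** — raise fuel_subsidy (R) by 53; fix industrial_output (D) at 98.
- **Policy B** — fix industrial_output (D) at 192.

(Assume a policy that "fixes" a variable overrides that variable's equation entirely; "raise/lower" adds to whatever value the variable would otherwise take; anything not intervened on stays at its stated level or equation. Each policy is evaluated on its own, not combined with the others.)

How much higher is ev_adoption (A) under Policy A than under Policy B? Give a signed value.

246

Policy A (R + 53, D := 98):
  Y = 19
  R = 56 + 53 = 109
  D = 98
  A = 214 + 19 − 6·109 − 6·98 = -1009
Policy B (D := 192):
  Y = 19
  R = 56
  D = 192
  A = 214 + 19 − 6·56 − 6·192 = -1255
A: -1009 − (-1255) = 246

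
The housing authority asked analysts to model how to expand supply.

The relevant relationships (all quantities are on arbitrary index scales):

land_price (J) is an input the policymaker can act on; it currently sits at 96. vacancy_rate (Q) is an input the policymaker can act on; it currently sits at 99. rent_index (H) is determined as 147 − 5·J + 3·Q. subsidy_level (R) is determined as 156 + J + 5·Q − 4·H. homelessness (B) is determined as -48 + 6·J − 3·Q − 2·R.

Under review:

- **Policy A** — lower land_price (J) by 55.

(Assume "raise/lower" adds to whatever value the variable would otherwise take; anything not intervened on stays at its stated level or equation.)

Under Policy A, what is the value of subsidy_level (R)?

-264

Policy A (J − 55):
  J = 96 − 55 = 41
  Q = 99
  H = 147 − 5·41 + 3·99 = 239
  R = 156 + 41 + 5·99 − 4·239 = -264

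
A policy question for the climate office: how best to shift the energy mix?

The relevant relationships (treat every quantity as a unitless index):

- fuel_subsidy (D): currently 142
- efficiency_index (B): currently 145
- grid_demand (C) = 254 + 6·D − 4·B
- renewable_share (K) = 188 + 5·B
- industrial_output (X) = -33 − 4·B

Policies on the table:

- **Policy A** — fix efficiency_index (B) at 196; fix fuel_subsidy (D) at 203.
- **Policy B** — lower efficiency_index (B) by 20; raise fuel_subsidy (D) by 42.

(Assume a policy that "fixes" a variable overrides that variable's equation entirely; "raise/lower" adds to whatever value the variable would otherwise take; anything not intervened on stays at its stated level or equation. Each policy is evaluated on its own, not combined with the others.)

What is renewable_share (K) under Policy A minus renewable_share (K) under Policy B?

355

Policy A (B := 196, D := 203):
  B = 196
  K = 188 + 5·196 = 1168
Policy B (B − 20, D + 42):
  B = 145 − 20 = 125
  K = 188 + 5·125 = 813
K: 1168 − 813 = 355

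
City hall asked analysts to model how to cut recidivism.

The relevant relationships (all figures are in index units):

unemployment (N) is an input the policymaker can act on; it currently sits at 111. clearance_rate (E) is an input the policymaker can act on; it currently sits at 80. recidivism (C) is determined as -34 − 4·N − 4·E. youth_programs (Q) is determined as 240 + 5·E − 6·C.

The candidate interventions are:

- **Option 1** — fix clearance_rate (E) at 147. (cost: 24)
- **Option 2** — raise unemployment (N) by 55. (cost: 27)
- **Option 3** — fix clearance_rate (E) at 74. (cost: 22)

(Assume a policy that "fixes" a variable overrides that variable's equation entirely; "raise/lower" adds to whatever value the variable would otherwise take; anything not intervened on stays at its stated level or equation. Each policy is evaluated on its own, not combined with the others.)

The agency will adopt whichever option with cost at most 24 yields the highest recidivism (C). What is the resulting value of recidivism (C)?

-774

Option 1 (E := 147):
  N = 111
  E = 147
  C = -34 − 4·111 − 4·147 = -1066
Option 3 (E := 74):
  N = 111
  E = 74
  C = -34 − 4·111 − 4·74 = -774
Comparing — Option 1: C=-1066, Option 3: C=-774. Highest is -774 (Option 3).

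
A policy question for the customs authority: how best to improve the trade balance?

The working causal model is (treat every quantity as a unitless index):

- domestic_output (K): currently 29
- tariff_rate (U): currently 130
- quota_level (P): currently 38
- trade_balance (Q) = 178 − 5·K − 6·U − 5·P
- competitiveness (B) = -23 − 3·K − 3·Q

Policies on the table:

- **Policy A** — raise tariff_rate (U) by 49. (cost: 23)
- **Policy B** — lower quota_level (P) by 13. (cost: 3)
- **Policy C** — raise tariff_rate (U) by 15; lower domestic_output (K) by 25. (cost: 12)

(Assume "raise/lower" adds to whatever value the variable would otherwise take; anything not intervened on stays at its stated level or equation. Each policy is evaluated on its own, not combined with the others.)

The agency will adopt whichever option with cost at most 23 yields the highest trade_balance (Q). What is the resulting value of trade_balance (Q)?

Policy A (U + 49):
  K = 29
  U = 130 + 49 = 179
  P = 38
  Q = 178 − 5·29 − 6·179 − 5·38 = -1231
Policy B (P − 13):
  K = 29
  U = 130
  P = 38 − 13 = 25
  Q = 178 − 5·29 − 6·130 − 5·25 = -872
Policy C (U + 15, K − 25):
  K = 29 − 25 = 4
  U = 130 + 15 = 145
  P = 38
  Q = 178 − 5·4 − 6·145 − 5·38 = -902
Comparing — Policy A: Q=-1231, Policy B: Q=-872, Policy C: Q=-902. Highest is -872 (Policy B).

-872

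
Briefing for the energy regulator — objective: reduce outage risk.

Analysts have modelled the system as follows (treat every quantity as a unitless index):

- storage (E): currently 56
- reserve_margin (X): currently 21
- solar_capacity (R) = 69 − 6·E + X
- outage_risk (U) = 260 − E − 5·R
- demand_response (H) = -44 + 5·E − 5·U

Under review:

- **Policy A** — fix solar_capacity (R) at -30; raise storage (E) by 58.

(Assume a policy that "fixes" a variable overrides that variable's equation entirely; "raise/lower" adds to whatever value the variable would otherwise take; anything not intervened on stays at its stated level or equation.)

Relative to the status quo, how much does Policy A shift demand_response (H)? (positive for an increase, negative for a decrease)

Baseline:
  E = 56
  X = 21
  R = 69 − 6·56 + 21 = -246
  U = 260 − 56 − 5·(-246) = 1434
  H = -44 + 5·56 − 5·1434 = -6934
Policy A (R := -30, E + 58):
  E = 56 + 58 = 114
  X = 21
  R = -30
  U = 260 − 114 − 5·(-30) = 296
  H = -44 + 5·114 − 5·296 = -954
Change in H: -954 − (-6934) = 5980

5980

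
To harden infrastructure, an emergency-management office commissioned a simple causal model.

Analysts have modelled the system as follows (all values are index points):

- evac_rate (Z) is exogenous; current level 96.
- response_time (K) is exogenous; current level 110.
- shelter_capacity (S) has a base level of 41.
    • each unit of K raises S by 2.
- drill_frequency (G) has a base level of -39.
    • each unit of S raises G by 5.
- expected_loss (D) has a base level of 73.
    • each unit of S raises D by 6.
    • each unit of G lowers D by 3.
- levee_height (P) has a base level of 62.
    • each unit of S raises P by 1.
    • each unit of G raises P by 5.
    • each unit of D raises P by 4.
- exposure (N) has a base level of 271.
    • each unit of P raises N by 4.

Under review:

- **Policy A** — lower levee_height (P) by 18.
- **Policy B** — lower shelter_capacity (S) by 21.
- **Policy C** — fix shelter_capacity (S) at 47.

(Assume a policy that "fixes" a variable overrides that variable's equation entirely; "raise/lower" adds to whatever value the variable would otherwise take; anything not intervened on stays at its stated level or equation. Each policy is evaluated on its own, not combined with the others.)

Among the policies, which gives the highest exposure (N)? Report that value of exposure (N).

899

Policy A (P − 18):
  K = 110
  S = 41 + 2·110 = 261
  G = -39 + 5·261 = 1266
  D = 73 + 6·261 − 3·1266 = -2159
  P = 62 + 261 + 5·1266 + 4·(-2159) (−18 from intervention) = -2001
  N = 271 + 4·(-2001) = -7733
Policy B (S − 21):
  K = 110
  S = 41 + 2·110 (−21 from intervention) = 240
  G = -39 + 5·240 = 1161
  D = 73 + 6·240 − 3·1161 = -1970
  P = 62 + 240 + 5·1161 + 4·(-1970) = -1773
  N = 271 + 4·(-1773) = -6821
Policy C (S := 47):
  K = 110
  S = 47
  G = -39 + 5·47 = 196
  D = 73 + 6·47 − 3·196 = -233
  P = 62 + 47 + 5·196 + 4·(-233) = 157
  N = 271 + 4·157 = 899
Comparing — Policy A: N=-7733, Policy B: N=-6821, Policy C: N=899. Highest is 899 (Policy C).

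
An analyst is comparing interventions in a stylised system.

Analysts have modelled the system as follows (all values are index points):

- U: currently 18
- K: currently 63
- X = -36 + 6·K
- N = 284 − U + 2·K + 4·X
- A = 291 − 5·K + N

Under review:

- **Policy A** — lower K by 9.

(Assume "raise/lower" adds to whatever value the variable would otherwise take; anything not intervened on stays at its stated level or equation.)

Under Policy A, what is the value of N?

Policy A (K − 9):
  U = 18
  K = 63 − 9 = 54
  X = -36 + 6·54 = 288
  N = 284 − 18 + 2·54 + 4·288 = 1526

1526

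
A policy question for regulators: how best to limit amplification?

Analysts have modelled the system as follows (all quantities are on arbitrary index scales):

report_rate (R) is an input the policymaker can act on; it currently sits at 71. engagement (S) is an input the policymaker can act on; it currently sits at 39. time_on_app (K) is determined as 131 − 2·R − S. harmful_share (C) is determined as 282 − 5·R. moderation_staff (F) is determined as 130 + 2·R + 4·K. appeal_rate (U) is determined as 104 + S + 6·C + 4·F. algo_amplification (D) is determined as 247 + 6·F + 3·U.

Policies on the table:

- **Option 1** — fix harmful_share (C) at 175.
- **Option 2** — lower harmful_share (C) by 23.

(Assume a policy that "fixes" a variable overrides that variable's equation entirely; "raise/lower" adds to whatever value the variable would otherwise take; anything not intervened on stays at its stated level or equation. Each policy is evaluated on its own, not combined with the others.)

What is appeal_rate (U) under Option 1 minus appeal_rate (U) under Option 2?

1626

Option 1 (C := 175):
  R = 71
  S = 39
  K = 131 − 2·71 − 39 = -50
  C = 175
  F = 130 + 2·71 + 4·(-50) = 72
  U = 104 + 39 + 6·175 + 4·72 = 1481
Option 2 (C − 23):
  R = 71
  S = 39
  K = 131 − 2·71 − 39 = -50
  C = 282 − 5·71 (−23 from intervention) = -96
  F = 130 + 2·71 + 4·(-50) = 72
  U = 104 + 39 + 6·(-96) + 4·72 = -145
U: 1481 − (-145) = 1626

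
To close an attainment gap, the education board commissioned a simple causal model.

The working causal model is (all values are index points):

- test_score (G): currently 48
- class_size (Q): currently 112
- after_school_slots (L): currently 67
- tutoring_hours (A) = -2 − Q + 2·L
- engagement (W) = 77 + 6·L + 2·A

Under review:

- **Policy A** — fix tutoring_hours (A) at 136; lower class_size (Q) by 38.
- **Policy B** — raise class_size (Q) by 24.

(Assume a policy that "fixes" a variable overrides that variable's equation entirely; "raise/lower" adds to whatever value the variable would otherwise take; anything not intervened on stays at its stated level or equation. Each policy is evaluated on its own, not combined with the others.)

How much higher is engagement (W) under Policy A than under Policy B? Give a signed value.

Policy A (A := 136, Q − 38):
  Q = 112 − 38 = 74
  L = 67
  A = 136
  W = 77 + 6·67 + 2·136 = 751
Policy B (Q + 24):
  Q = 112 + 24 = 136
  L = 67
  A = -2 − 136 + 2·67 = -4
  W = 77 + 6·67 + 2·(-4) = 471
W: 751 − 471 = 280

280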